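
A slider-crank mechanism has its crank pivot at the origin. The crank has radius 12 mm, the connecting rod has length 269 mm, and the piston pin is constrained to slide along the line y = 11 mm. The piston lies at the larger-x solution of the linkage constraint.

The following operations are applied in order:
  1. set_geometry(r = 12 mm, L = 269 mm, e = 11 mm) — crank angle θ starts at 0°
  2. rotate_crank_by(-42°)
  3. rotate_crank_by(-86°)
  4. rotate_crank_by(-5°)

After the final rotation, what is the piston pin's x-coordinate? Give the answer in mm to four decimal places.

260.0881

set_geometry: r = 12 mm, L = 269 mm, e = 11 mm; θ ← 0°
rotate_crank_by(-42°): θ ← 0° -42° = -42°
rotate_crank_by(-86°): θ ← -42° -86° = -128°
rotate_crank_by(-5°): θ ← -128° -5° = -133°
crank pin P = (r cos θ, r sin θ) = (-8.183980, -8.776244)
h = r sin θ − e = -8.776244 − 11 = -19.776244
x = r cos θ + √(L² − h²) = -8.183980 + √(72361.0 − 391.0998) = -8.183980 + 268.272064 = 260.088083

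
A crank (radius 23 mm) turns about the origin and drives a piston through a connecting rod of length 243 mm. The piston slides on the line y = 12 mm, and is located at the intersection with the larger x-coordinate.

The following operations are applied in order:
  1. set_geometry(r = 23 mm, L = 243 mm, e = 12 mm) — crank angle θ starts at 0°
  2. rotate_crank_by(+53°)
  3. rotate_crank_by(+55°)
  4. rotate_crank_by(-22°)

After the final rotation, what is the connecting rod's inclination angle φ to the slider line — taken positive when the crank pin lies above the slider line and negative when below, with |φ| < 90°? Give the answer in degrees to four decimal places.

set_geometry: r = 23 mm, L = 243 mm, e = 12 mm; θ ← 0°
rotate_crank_by(+53°): θ ← 0° +53° = 53°
rotate_crank_by(+55°): θ ← 53° +55° = 108°
rotate_crank_by(-22°): θ ← 108° -22° = 86°
crank pin P = (r cos θ, r sin θ) = (1.604399, 22.943973)
h = r sin θ − e = 22.943973 − 12 = 10.943973
sin φ = h / L = 10.943973 / 243 = 0.04503693
φ = arcsin(0.04503693) = 2.581299°

2.5813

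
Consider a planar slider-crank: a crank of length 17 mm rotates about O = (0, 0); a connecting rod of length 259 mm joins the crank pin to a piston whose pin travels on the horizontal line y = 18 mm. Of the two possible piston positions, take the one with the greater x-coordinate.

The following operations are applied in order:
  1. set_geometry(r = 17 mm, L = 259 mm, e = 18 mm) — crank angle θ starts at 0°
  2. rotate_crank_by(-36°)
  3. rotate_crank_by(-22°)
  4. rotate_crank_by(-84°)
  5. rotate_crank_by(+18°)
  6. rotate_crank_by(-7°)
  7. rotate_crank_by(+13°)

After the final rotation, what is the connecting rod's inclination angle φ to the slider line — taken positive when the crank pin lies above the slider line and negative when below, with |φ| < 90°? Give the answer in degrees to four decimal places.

set_geometry: r = 17 mm, L = 259 mm, e = 18 mm; θ ← 0°
rotate_crank_by(-36°): θ ← 0° -36° = -36°
rotate_crank_by(-22°): θ ← -36° -22° = -58°
rotate_crank_by(-84°): θ ← -58° -84° = -142°
rotate_crank_by(+18°): θ ← -142° +18° = -124°
rotate_crank_by(-7°): θ ← -124° -7° = -131°
rotate_crank_by(+13°): θ ← -131° +13° = -118°
crank pin P = (r cos θ, r sin θ) = (-7.981017, -15.010109)
h = r sin θ − e = -15.010109 − 18 = -33.010109
sin φ = h / L = -33.010109 / 259 = -0.12745216
φ = arcsin(-0.12745216) = -7.322387°

-7.3224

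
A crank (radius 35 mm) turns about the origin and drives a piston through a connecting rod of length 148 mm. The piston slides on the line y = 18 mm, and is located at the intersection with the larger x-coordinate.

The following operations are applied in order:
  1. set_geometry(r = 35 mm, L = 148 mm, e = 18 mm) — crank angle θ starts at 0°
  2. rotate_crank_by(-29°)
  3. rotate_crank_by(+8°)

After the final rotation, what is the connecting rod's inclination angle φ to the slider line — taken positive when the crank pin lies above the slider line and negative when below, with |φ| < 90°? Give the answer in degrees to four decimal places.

set_geometry: r = 35 mm, L = 148 mm, e = 18 mm; θ ← 0°
rotate_crank_by(-29°): θ ← 0° -29° = -29°
rotate_crank_by(+8°): θ ← -29° +8° = -21°
crank pin P = (r cos θ, r sin θ) = (32.675315, -12.542878)
h = r sin θ − e = -12.542878 − 18 = -30.542878
sin φ = h / L = -30.542878 / 148 = -0.20637080
φ = arcsin(-0.20637080) = -11.909756°

-11.9098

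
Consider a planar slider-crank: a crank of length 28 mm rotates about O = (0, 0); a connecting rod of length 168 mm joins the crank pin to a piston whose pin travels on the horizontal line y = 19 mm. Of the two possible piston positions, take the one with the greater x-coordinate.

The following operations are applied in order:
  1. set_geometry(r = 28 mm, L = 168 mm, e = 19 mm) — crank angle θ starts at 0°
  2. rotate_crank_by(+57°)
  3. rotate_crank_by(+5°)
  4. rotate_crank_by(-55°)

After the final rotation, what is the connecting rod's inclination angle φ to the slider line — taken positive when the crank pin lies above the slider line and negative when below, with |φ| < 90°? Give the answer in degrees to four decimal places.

-5.3238

set_geometry: r = 28 mm, L = 168 mm, e = 19 mm; θ ← 0°
rotate_crank_by(+57°): θ ← 0° +57° = 57°
rotate_crank_by(+5°): θ ← 57° +5° = 62°
rotate_crank_by(-55°): θ ← 62° -55° = 7°
crank pin P = (r cos θ, r sin θ) = (27.791292, 3.412342)
h = r sin θ − e = 3.412342 − 19 = -15.587658
sin φ = h / L = -15.587658 / 168 = -0.09278368
φ = arcsin(-0.09278368) = -5.323771°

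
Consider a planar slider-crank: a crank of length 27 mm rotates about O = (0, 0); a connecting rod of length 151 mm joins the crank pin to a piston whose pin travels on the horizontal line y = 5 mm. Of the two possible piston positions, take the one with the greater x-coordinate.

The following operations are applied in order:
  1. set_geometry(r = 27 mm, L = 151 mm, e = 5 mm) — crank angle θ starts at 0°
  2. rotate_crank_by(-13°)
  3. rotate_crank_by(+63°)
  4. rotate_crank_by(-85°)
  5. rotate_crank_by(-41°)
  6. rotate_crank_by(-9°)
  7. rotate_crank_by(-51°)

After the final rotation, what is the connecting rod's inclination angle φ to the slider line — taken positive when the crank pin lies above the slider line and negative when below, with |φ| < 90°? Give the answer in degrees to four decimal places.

-9.0515

set_geometry: r = 27 mm, L = 151 mm, e = 5 mm; θ ← 0°
rotate_crank_by(-13°): θ ← 0° -13° = -13°
rotate_crank_by(+63°): θ ← -13° +63° = 50°
rotate_crank_by(-85°): θ ← 50° -85° = -35°
rotate_crank_by(-41°): θ ← -35° -41° = -76°
rotate_crank_by(-9°): θ ← -76° -9° = -85°
rotate_crank_by(-51°): θ ← -85° -51° = -136°
crank pin P = (r cos θ, r sin θ) = (-19.422175, -18.755776)
h = r sin θ − e = -18.755776 − 5 = -23.755776
sin φ = h / L = -23.755776 / 151 = -0.15732302
φ = arcsin(-0.15732302) = -9.051549°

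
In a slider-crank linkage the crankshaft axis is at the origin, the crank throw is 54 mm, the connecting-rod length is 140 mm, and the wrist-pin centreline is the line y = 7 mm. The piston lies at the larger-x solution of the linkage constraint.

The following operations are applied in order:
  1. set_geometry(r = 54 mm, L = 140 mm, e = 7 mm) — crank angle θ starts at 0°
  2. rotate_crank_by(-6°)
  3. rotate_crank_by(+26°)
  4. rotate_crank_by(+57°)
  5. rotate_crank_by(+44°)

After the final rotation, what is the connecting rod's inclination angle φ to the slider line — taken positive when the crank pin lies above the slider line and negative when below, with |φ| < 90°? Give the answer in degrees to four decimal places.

set_geometry: r = 54 mm, L = 140 mm, e = 7 mm; θ ← 0°
rotate_crank_by(-6°): θ ← 0° -6° = -6°
rotate_crank_by(+26°): θ ← -6° +26° = 20°
rotate_crank_by(+57°): θ ← 20° +57° = 77°
rotate_crank_by(+44°): θ ← 77° +44° = 121°
crank pin P = (r cos θ, r sin θ) = (-27.812056, 46.287034)
h = r sin θ − e = 46.287034 − 7 = 39.287034
sin φ = h / L = 39.287034 / 140 = 0.28062167
φ = arcsin(0.28062167) = 16.297312°

16.2973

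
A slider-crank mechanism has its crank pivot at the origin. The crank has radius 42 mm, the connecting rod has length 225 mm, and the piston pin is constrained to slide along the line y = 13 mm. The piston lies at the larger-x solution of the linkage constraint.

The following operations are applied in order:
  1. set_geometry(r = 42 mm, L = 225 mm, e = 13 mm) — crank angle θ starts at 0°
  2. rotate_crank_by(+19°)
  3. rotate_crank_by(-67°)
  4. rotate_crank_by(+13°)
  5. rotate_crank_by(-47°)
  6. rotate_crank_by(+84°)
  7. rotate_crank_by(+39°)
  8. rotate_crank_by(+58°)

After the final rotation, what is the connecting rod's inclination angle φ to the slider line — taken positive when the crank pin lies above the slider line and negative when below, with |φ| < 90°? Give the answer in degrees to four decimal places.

7.2726

set_geometry: r = 42 mm, L = 225 mm, e = 13 mm; θ ← 0°
rotate_crank_by(+19°): θ ← 0° +19° = 19°
rotate_crank_by(-67°): θ ← 19° -67° = -48°
rotate_crank_by(+13°): θ ← -48° +13° = -35°
rotate_crank_by(-47°): θ ← -35° -47° = -82°
rotate_crank_by(+84°): θ ← -82° +84° = 2°
rotate_crank_by(+39°): θ ← 2° +39° = 41°
rotate_crank_by(+58°): θ ← 41° +58° = 99°
crank pin P = (r cos θ, r sin θ) = (-6.570248, 41.482910)
h = r sin θ − e = 41.482910 − 13 = 28.482910
sin φ = h / L = 28.482910 / 225 = 0.12659071
φ = arcsin(0.12659071) = 7.272627°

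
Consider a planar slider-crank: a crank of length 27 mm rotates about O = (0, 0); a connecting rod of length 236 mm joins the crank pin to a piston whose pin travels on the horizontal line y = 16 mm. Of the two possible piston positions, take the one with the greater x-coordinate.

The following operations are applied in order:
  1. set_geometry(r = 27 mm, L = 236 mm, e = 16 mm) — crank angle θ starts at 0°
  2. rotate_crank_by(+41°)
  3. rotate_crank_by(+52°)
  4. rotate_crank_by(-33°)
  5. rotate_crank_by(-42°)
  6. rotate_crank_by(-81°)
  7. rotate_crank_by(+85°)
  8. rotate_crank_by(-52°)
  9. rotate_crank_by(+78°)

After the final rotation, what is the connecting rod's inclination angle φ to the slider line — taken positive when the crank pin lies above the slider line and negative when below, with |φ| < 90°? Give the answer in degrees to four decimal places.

set_geometry: r = 27 mm, L = 236 mm, e = 16 mm; θ ← 0°
rotate_crank_by(+41°): θ ← 0° +41° = 41°
rotate_crank_by(+52°): θ ← 41° +52° = 93°
rotate_crank_by(-33°): θ ← 93° -33° = 60°
rotate_crank_by(-42°): θ ← 60° -42° = 18°
rotate_crank_by(-81°): θ ← 18° -81° = -63°
rotate_crank_by(+85°): θ ← -63° +85° = 22°
rotate_crank_by(-52°): θ ← 22° -52° = -30°
rotate_crank_by(+78°): θ ← -30° +78° = 48°
crank pin P = (r cos θ, r sin θ) = (18.066526, 20.064910)
h = r sin θ − e = 20.064910 − 16 = 4.064910
sin φ = h / L = 4.064910 / 236 = 0.01722420
φ = arcsin(0.01722420) = 0.986923°

0.9869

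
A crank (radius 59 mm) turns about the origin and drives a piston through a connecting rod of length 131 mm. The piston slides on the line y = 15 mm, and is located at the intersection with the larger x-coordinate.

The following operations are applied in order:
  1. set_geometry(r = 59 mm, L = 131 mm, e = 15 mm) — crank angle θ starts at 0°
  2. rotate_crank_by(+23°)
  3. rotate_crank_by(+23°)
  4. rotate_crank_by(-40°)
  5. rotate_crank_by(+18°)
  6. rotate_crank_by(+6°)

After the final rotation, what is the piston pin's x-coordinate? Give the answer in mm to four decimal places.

set_geometry: r = 59 mm, L = 131 mm, e = 15 mm; θ ← 0°
rotate_crank_by(+23°): θ ← 0° +23° = 23°
rotate_crank_by(+23°): θ ← 23° +23° = 46°
rotate_crank_by(-40°): θ ← 46° -40° = 6°
rotate_crank_by(+18°): θ ← 6° +18° = 24°
rotate_crank_by(+6°): θ ← 24° +6° = 30°
crank pin P = (r cos θ, r sin θ) = (51.095499, 29.500000)
h = r sin θ − e = 29.500000 − 15 = 14.500000
x = r cos θ + √(L² − h²) = 51.095499 + √(17161.0 − 210.2500) = 51.095499 + 130.195046 = 181.290545

181.2905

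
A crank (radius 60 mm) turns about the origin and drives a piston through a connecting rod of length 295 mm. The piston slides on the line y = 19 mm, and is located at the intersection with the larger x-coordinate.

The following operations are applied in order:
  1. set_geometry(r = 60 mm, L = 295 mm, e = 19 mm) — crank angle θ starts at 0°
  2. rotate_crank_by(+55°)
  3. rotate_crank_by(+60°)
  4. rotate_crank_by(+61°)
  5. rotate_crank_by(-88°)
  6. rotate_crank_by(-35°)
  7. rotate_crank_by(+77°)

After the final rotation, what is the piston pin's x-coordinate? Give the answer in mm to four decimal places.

255.1980

set_geometry: r = 60 mm, L = 295 mm, e = 19 mm; θ ← 0°
rotate_crank_by(+55°): θ ← 0° +55° = 55°
rotate_crank_by(+60°): θ ← 55° +60° = 115°
rotate_crank_by(+61°): θ ← 115° +61° = 176°
rotate_crank_by(-88°): θ ← 176° -88° = 88°
rotate_crank_by(-35°): θ ← 88° -35° = 53°
rotate_crank_by(+77°): θ ← 53° +77° = 130°
crank pin P = (r cos θ, r sin θ) = (-38.567257, 45.962667)
h = r sin θ − e = 45.962667 − 19 = 26.962667
x = r cos θ + √(L² − h²) = -38.567257 + √(87025.0 − 726.9854) = -38.567257 + 293.765237 = 255.197981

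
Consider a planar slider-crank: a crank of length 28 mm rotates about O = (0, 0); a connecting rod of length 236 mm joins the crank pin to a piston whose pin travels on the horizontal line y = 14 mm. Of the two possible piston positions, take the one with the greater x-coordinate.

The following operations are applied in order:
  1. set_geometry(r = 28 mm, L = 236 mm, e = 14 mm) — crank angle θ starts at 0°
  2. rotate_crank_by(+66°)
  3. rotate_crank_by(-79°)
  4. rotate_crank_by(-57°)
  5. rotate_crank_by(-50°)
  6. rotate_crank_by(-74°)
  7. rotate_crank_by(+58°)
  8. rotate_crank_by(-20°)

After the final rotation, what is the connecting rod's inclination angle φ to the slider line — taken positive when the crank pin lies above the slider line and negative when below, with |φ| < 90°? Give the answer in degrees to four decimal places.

set_geometry: r = 28 mm, L = 236 mm, e = 14 mm; θ ← 0°
rotate_crank_by(+66°): θ ← 0° +66° = 66°
rotate_crank_by(-79°): θ ← 66° -79° = -13°
rotate_crank_by(-57°): θ ← -13° -57° = -70°
rotate_crank_by(-50°): θ ← -70° -50° = -120°
rotate_crank_by(-74°): θ ← -120° -74° = -194°
rotate_crank_by(+58°): θ ← -194° +58° = -136°
rotate_crank_by(-20°): θ ← -136° -20° = -156°
crank pin P = (r cos θ, r sin θ) = (-25.579273, -11.388626)
h = r sin θ − e = -11.388626 − 14 = -25.388626
sin φ = h / L = -25.388626 / 236 = -0.10757892
φ = arcsin(-0.10757892) = -6.175770°

-6.1758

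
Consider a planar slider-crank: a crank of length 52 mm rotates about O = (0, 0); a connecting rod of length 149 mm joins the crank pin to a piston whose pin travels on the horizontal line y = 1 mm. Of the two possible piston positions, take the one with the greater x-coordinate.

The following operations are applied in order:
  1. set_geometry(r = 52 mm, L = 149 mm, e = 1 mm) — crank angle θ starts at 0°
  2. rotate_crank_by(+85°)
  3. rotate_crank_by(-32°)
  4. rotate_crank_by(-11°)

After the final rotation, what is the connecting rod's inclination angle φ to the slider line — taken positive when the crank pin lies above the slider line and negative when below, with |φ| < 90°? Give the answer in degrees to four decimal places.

13.1094

set_geometry: r = 52 mm, L = 149 mm, e = 1 mm; θ ← 0°
rotate_crank_by(+85°): θ ← 0° +85° = 85°
rotate_crank_by(-32°): θ ← 85° -32° = 53°
rotate_crank_by(-11°): θ ← 53° -11° = 42°
crank pin P = (r cos θ, r sin θ) = (38.643531, 34.794792)
h = r sin θ − e = 34.794792 − 1 = 33.794792
sin φ = h / L = 33.794792 / 149 = 0.22681068
φ = arcsin(0.22681068) = 13.109376°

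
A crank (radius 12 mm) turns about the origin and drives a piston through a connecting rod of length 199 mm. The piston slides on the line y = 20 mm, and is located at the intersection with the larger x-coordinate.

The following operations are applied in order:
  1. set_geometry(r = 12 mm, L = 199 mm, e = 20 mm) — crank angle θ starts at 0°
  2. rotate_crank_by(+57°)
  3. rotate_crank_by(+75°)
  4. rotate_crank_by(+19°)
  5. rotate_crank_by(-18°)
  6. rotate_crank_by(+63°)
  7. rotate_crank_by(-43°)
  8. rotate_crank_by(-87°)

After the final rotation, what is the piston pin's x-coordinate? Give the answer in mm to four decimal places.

set_geometry: r = 12 mm, L = 199 mm, e = 20 mm; θ ← 0°
rotate_crank_by(+57°): θ ← 0° +57° = 57°
rotate_crank_by(+75°): θ ← 57° +75° = 132°
rotate_crank_by(+19°): θ ← 132° +19° = 151°
rotate_crank_by(-18°): θ ← 151° -18° = 133°
rotate_crank_by(+63°): θ ← 133° +63° = 196°
rotate_crank_by(-43°): θ ← 196° -43° = 153°
rotate_crank_by(-87°): θ ← 153° -87° = 66°
crank pin P = (r cos θ, r sin θ) = (4.880840, 10.962545)
h = r sin θ − e = 10.962545 − 20 = -9.037455
x = r cos θ + √(L² − h²) = 4.880840 + √(39601.0 − 81.6756) = 4.880840 + 198.794679 = 203.675519

203.6755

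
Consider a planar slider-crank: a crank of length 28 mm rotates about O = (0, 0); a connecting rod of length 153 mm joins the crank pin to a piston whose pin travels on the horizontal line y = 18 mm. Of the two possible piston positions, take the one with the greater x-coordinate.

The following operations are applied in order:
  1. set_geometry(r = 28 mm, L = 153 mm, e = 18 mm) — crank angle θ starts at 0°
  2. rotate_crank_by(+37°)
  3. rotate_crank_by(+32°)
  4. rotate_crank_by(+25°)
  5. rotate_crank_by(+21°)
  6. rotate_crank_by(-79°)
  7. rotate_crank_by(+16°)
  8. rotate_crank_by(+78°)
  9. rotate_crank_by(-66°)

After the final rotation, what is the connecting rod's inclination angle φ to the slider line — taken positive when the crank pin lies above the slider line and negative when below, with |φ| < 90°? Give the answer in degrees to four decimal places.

set_geometry: r = 28 mm, L = 153 mm, e = 18 mm; θ ← 0°
rotate_crank_by(+37°): θ ← 0° +37° = 37°
rotate_crank_by(+32°): θ ← 37° +32° = 69°
rotate_crank_by(+25°): θ ← 69° +25° = 94°
rotate_crank_by(+21°): θ ← 94° +21° = 115°
rotate_crank_by(-79°): θ ← 115° -79° = 36°
rotate_crank_by(+16°): θ ← 36° +16° = 52°
rotate_crank_by(+78°): θ ← 52° +78° = 130°
rotate_crank_by(-66°): θ ← 130° -66° = 64°
crank pin P = (r cos θ, r sin θ) = (12.274392, 25.166233)
h = r sin θ − e = 25.166233 − 18 = 7.166233
sin φ = h / L = 7.166233 / 153 = 0.04683813
φ = arcsin(0.04683813) = 2.684609°

2.6846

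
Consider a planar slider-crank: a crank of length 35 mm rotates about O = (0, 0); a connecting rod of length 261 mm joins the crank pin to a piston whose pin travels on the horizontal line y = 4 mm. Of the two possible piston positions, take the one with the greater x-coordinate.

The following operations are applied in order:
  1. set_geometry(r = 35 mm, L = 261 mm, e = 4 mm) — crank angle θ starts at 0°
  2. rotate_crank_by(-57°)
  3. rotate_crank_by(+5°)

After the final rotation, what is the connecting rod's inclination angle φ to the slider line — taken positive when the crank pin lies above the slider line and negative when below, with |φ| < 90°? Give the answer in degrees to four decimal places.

set_geometry: r = 35 mm, L = 261 mm, e = 4 mm; θ ← 0°
rotate_crank_by(-57°): θ ← 0° -57° = -57°
rotate_crank_by(+5°): θ ← -57° +5° = -52°
crank pin P = (r cos θ, r sin θ) = (21.548152, -27.580376)
h = r sin θ − e = -27.580376 − 4 = -31.580376
sin φ = h / L = -31.580376 / 261 = -0.12099761
φ = arcsin(-0.12099761) = -6.949681°

-6.9497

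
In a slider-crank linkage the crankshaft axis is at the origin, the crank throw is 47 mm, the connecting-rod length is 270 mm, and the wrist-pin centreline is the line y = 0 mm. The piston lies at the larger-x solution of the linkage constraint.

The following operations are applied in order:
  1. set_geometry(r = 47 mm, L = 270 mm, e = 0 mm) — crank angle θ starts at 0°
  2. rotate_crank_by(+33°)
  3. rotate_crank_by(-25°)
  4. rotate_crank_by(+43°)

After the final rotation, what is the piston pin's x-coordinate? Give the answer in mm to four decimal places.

set_geometry: r = 47 mm, L = 270 mm, e = 0 mm; θ ← 0°
rotate_crank_by(+33°): θ ← 0° +33° = 33°
rotate_crank_by(-25°): θ ← 33° -25° = 8°
rotate_crank_by(+43°): θ ← 8° +43° = 51°
crank pin P = (r cos θ, r sin θ) = (29.578058, 36.525860)
h = r sin θ − e = 36.525860 − 0 = 36.525860
x = r cos θ + √(L² − h²) = 29.578058 + √(72900.0 − 1334.1385) = 29.578058 + 267.517965 = 297.096023

297.0960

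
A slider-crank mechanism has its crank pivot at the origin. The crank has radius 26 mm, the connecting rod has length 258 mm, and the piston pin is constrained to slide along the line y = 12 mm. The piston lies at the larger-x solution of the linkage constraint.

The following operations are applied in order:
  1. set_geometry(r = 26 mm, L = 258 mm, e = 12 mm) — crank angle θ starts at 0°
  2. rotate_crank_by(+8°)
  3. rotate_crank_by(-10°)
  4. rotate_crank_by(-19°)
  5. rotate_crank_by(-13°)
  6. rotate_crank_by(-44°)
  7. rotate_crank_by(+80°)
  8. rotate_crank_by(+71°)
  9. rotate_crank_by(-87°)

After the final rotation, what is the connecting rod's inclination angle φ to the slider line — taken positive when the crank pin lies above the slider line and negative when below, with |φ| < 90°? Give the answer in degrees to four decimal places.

-4.0652

set_geometry: r = 26 mm, L = 258 mm, e = 12 mm; θ ← 0°
rotate_crank_by(+8°): θ ← 0° +8° = 8°
rotate_crank_by(-10°): θ ← 8° -10° = -2°
rotate_crank_by(-19°): θ ← -2° -19° = -21°
rotate_crank_by(-13°): θ ← -21° -13° = -34°
rotate_crank_by(-44°): θ ← -34° -44° = -78°
rotate_crank_by(+80°): θ ← -78° +80° = 2°
rotate_crank_by(+71°): θ ← 2° +71° = 73°
rotate_crank_by(-87°): θ ← 73° -87° = -14°
crank pin P = (r cos θ, r sin θ) = (25.227689, -6.289969)
h = r sin θ − e = -6.289969 − 12 = -18.289969
sin φ = h / L = -18.289969 / 258 = -0.07089135
φ = arcsin(-0.07089135) = -4.065185°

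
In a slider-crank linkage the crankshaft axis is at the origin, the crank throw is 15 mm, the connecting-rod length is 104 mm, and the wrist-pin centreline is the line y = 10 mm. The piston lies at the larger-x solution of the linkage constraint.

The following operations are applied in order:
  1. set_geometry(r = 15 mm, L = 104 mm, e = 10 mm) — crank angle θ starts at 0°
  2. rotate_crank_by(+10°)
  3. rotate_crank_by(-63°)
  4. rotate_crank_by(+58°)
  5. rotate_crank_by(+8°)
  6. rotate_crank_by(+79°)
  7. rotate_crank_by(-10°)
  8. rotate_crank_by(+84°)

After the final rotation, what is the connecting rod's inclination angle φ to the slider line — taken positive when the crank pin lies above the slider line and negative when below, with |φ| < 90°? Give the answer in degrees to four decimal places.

set_geometry: r = 15 mm, L = 104 mm, e = 10 mm; θ ← 0°
rotate_crank_by(+10°): θ ← 0° +10° = 10°
rotate_crank_by(-63°): θ ← 10° -63° = -53°
rotate_crank_by(+58°): θ ← -53° +58° = 5°
rotate_crank_by(+8°): θ ← 5° +8° = 13°
rotate_crank_by(+79°): θ ← 13° +79° = 92°
rotate_crank_by(-10°): θ ← 92° -10° = 82°
rotate_crank_by(+84°): θ ← 82° +84° = 166°
crank pin P = (r cos θ, r sin θ) = (-14.554436, 3.628828)
h = r sin θ − e = 3.628828 − 10 = -6.371172
sin φ = h / L = -6.371172 / 104 = -0.06126127
φ = arcsin(-0.06126127) = -3.512211°

-3.5122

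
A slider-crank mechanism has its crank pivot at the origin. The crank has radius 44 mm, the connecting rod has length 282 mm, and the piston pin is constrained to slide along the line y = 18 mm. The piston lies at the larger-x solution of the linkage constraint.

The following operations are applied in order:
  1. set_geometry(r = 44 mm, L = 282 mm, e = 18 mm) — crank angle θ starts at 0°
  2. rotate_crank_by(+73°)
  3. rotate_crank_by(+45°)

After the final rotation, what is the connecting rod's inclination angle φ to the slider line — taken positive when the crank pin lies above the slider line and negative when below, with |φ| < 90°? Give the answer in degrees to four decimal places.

set_geometry: r = 44 mm, L = 282 mm, e = 18 mm; θ ← 0°
rotate_crank_by(+73°): θ ← 0° +73° = 73°
rotate_crank_by(+45°): θ ← 73° +45° = 118°
crank pin P = (r cos θ, r sin θ) = (-20.656749, 38.849694)
h = r sin θ − e = 38.849694 − 18 = 20.849694
sin φ = h / L = 20.849694 / 282 = 0.07393509
φ = arcsin(0.07393509) = 4.240037°

4.2400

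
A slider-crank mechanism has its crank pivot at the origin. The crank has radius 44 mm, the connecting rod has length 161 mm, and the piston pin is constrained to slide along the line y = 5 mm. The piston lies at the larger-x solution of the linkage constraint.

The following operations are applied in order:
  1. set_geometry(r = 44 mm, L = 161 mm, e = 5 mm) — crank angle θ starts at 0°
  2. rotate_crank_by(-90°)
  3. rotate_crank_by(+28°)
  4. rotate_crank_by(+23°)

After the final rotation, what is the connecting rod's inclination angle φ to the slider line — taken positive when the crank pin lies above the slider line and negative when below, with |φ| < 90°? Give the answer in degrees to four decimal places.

set_geometry: r = 44 mm, L = 161 mm, e = 5 mm; θ ← 0°
rotate_crank_by(-90°): θ ← 0° -90° = -90°
rotate_crank_by(+28°): θ ← -90° +28° = -62°
rotate_crank_by(+23°): θ ← -62° +23° = -39°
crank pin P = (r cos θ, r sin θ) = (34.194422, -27.690097)
h = r sin θ − e = -27.690097 − 5 = -32.690097
sin φ = h / L = -32.690097 / 161 = -0.20304408
φ = arcsin(-0.20304408) = -11.715025°

-11.7150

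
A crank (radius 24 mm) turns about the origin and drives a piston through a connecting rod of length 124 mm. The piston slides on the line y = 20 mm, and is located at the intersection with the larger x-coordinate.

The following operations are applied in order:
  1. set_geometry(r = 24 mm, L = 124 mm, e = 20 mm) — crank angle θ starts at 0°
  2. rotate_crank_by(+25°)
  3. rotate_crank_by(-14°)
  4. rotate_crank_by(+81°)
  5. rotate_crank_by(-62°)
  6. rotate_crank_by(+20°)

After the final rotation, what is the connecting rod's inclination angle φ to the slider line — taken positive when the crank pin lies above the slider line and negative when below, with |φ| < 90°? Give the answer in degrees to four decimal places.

set_geometry: r = 24 mm, L = 124 mm, e = 20 mm; θ ← 0°
rotate_crank_by(+25°): θ ← 0° +25° = 25°
rotate_crank_by(-14°): θ ← 25° -14° = 11°
rotate_crank_by(+81°): θ ← 11° +81° = 92°
rotate_crank_by(-62°): θ ← 92° -62° = 30°
rotate_crank_by(+20°): θ ← 30° +20° = 50°
crank pin P = (r cos θ, r sin θ) = (15.426903, 18.385067)
h = r sin θ − e = 18.385067 − 20 = -1.614933
sin φ = h / L = -1.614933 / 124 = -0.01302366
φ = arcsin(-0.01302366) = -0.746222°

-0.7462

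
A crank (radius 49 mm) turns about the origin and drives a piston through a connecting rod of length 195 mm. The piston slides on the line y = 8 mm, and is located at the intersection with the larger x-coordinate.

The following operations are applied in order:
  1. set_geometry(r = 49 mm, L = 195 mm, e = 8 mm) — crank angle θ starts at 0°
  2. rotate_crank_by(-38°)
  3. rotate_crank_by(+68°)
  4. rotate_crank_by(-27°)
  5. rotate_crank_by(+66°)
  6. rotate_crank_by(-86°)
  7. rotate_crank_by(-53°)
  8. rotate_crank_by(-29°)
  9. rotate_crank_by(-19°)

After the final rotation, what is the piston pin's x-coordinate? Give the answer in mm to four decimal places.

set_geometry: r = 49 mm, L = 195 mm, e = 8 mm; θ ← 0°
rotate_crank_by(-38°): θ ← 0° -38° = -38°
rotate_crank_by(+68°): θ ← -38° +68° = 30°
rotate_crank_by(-27°): θ ← 30° -27° = 3°
rotate_crank_by(+66°): θ ← 3° +66° = 69°
rotate_crank_by(-86°): θ ← 69° -86° = -17°
rotate_crank_by(-53°): θ ← -17° -53° = -70°
rotate_crank_by(-29°): θ ← -70° -29° = -99°
rotate_crank_by(-19°): θ ← -99° -19° = -118°
crank pin P = (r cos θ, r sin θ) = (-23.004107, -43.264432)
h = r sin θ − e = -43.264432 − 8 = -51.264432
x = r cos θ + √(L² − h²) = -23.004107 + √(38025.0 − 2628.0420) = -23.004107 + 188.140793 = 165.136686

165.1367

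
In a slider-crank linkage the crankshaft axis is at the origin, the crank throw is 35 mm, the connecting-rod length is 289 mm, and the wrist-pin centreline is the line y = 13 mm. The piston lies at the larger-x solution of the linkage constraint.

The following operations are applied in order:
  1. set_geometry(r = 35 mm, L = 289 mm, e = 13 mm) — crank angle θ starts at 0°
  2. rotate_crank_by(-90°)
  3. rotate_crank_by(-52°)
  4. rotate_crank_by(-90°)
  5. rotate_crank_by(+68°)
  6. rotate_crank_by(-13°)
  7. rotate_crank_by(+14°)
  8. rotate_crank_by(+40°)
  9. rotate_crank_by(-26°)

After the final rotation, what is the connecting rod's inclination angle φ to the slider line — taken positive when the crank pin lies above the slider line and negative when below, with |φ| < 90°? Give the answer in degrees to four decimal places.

set_geometry: r = 35 mm, L = 289 mm, e = 13 mm; θ ← 0°
rotate_crank_by(-90°): θ ← 0° -90° = -90°
rotate_crank_by(-52°): θ ← -90° -52° = -142°
rotate_crank_by(-90°): θ ← -142° -90° = -232°
rotate_crank_by(+68°): θ ← -232° +68° = -164°
rotate_crank_by(-13°): θ ← -164° -13° = -177°
rotate_crank_by(+14°): θ ← -177° +14° = -163°
rotate_crank_by(+40°): θ ← -163° +40° = -123°
rotate_crank_by(-26°): θ ← -123° -26° = -149°
crank pin P = (r cos θ, r sin θ) = (-30.000856, -18.026333)
h = r sin θ − e = -18.026333 − 13 = -31.026333
sin φ = h / L = -31.026333 / 289 = -0.10735755
φ = arcsin(-0.10735755) = -6.163012°

-6.1630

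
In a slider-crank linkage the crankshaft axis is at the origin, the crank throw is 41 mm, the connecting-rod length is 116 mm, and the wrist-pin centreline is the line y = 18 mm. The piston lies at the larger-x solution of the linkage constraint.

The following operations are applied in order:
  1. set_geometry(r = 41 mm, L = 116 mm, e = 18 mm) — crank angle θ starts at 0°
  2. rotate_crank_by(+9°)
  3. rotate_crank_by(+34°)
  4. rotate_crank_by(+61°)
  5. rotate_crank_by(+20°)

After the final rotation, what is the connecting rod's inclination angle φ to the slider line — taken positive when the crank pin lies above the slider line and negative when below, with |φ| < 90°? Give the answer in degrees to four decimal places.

7.9234

set_geometry: r = 41 mm, L = 116 mm, e = 18 mm; θ ← 0°
rotate_crank_by(+9°): θ ← 0° +9° = 9°
rotate_crank_by(+34°): θ ← 9° +34° = 43°
rotate_crank_by(+61°): θ ← 43° +61° = 104°
rotate_crank_by(+20°): θ ← 104° +20° = 124°
crank pin P = (r cos θ, r sin θ) = (-22.926909, 33.990540)
h = r sin θ − e = 33.990540 − 18 = 15.990540
sin φ = h / L = 15.990540 / 116 = 0.13784949
φ = arcsin(0.13784949) = 7.923424°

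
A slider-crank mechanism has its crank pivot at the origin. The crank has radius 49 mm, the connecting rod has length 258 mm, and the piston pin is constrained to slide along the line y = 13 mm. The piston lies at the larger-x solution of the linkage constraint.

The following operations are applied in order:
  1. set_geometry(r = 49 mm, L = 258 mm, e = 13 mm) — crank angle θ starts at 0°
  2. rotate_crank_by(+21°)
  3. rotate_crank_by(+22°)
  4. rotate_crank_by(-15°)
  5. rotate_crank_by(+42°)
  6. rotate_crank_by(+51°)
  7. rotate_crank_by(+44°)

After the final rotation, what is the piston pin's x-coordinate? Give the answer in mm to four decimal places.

210.6694

set_geometry: r = 49 mm, L = 258 mm, e = 13 mm; θ ← 0°
rotate_crank_by(+21°): θ ← 0° +21° = 21°
rotate_crank_by(+22°): θ ← 21° +22° = 43°
rotate_crank_by(-15°): θ ← 43° -15° = 28°
rotate_crank_by(+42°): θ ← 28° +42° = 70°
rotate_crank_by(+51°): θ ← 70° +51° = 121°
rotate_crank_by(+44°): θ ← 121° +44° = 165°
crank pin P = (r cos θ, r sin θ) = (-47.330365, 12.682133)
h = r sin θ − e = 12.682133 − 13 = -0.317867
x = r cos θ + √(L² − h²) = -47.330365 + √(66564.0 − 0.1010) = -47.330365 + 257.999804 = 210.669439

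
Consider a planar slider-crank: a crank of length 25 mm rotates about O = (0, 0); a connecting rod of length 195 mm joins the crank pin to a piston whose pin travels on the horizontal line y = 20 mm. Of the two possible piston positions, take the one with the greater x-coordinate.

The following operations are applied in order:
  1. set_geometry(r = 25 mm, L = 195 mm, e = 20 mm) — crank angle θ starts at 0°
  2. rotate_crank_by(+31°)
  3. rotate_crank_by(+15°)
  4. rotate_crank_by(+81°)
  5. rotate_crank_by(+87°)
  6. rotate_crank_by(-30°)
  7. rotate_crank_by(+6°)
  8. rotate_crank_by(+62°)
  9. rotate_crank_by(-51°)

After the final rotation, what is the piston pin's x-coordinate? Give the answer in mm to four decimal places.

set_geometry: r = 25 mm, L = 195 mm, e = 20 mm; θ ← 0°
rotate_crank_by(+31°): θ ← 0° +31° = 31°
rotate_crank_by(+15°): θ ← 31° +15° = 46°
rotate_crank_by(+81°): θ ← 46° +81° = 127°
rotate_crank_by(+87°): θ ← 127° +87° = 214°
rotate_crank_by(-30°): θ ← 214° -30° = 184°
rotate_crank_by(+6°): θ ← 184° +6° = 190°
rotate_crank_by(+62°): θ ← 190° +62° = 252°
rotate_crank_by(-51°): θ ← 252° -51° = 201°
crank pin P = (r cos θ, r sin θ) = (-23.339511, -8.959199)
h = r sin θ − e = -8.959199 − 20 = -28.959199
x = r cos θ + √(L² − h²) = -23.339511 + √(38025.0 − 838.6352) = -23.339511 + 192.837664 = 169.498154

169.4982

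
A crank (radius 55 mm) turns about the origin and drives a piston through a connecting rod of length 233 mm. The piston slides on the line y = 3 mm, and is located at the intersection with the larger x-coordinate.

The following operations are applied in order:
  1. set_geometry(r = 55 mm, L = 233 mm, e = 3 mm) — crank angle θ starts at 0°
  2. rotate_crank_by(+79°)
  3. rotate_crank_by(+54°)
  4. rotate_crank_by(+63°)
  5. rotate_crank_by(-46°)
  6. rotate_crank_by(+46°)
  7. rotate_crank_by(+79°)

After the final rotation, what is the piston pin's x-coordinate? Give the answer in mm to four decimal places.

set_geometry: r = 55 mm, L = 233 mm, e = 3 mm; θ ← 0°
rotate_crank_by(+79°): θ ← 0° +79° = 79°
rotate_crank_by(+54°): θ ← 79° +54° = 133°
rotate_crank_by(+63°): θ ← 133° +63° = 196°
rotate_crank_by(-46°): θ ← 196° -46° = 150°
rotate_crank_by(+46°): θ ← 150° +46° = 196°
rotate_crank_by(+79°): θ ← 196° +79° = 275°
crank pin P = (r cos θ, r sin θ) = (4.793566, -54.790708)
h = r sin θ − e = -54.790708 − 3 = -57.790708
x = r cos θ + √(L² − h²) = 4.793566 + √(54289.0 − 3339.7660) = 4.793566 + 225.719370 = 230.512936

230.5129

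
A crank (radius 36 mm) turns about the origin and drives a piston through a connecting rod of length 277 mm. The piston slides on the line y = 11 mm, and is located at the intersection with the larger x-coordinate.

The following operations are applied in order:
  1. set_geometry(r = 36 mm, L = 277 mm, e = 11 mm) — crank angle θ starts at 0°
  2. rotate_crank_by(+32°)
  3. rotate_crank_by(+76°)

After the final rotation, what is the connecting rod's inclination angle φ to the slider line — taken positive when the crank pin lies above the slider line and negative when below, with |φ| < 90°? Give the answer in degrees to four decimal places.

4.8123

set_geometry: r = 36 mm, L = 277 mm, e = 11 mm; θ ← 0°
rotate_crank_by(+32°): θ ← 0° +32° = 32°
rotate_crank_by(+76°): θ ← 32° +76° = 108°
crank pin P = (r cos θ, r sin θ) = (-11.124612, 34.238035)
h = r sin θ − e = 34.238035 − 11 = 23.238035
sin φ = h / L = 23.238035 / 277 = 0.08389182
φ = arcsin(0.08389182) = 4.812303°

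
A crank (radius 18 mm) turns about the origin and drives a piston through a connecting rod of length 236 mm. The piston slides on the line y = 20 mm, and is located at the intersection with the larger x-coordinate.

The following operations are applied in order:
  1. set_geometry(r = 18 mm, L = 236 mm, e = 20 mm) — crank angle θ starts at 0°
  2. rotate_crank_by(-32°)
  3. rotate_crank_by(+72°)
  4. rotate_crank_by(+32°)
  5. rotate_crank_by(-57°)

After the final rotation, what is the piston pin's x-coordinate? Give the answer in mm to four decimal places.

252.8875

set_geometry: r = 18 mm, L = 236 mm, e = 20 mm; θ ← 0°
rotate_crank_by(-32°): θ ← 0° -32° = -32°
rotate_crank_by(+72°): θ ← -32° +72° = 40°
rotate_crank_by(+32°): θ ← 40° +32° = 72°
rotate_crank_by(-57°): θ ← 72° -57° = 15°
crank pin P = (r cos θ, r sin θ) = (17.386665, 4.658743)
h = r sin θ − e = 4.658743 − 20 = -15.341257
x = r cos θ + √(L² − h²) = 17.386665 + √(55696.0 − 235.3542) = 17.386665 + 235.500840 = 252.887505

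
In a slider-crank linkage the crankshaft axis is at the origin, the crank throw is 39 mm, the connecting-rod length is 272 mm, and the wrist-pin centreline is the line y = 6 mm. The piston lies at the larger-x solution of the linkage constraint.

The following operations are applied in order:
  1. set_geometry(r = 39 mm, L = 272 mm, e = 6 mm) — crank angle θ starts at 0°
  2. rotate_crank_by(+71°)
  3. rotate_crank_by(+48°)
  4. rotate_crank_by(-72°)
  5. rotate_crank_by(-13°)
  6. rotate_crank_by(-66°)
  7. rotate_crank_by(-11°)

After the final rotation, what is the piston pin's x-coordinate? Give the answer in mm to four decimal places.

298.5624

set_geometry: r = 39 mm, L = 272 mm, e = 6 mm; θ ← 0°
rotate_crank_by(+71°): θ ← 0° +71° = 71°
rotate_crank_by(+48°): θ ← 71° +48° = 119°
rotate_crank_by(-72°): θ ← 119° -72° = 47°
rotate_crank_by(-13°): θ ← 47° -13° = 34°
rotate_crank_by(-66°): θ ← 34° -66° = -32°
rotate_crank_by(-11°): θ ← -32° -11° = -43°
crank pin P = (r cos θ, r sin θ) = (28.522794, -26.597936)
h = r sin θ − e = -26.597936 − 6 = -32.597936
x = r cos θ + √(L² − h²) = 28.522794 + √(73984.0 − 1062.6254) = 28.522794 + 270.039580 = 298.562374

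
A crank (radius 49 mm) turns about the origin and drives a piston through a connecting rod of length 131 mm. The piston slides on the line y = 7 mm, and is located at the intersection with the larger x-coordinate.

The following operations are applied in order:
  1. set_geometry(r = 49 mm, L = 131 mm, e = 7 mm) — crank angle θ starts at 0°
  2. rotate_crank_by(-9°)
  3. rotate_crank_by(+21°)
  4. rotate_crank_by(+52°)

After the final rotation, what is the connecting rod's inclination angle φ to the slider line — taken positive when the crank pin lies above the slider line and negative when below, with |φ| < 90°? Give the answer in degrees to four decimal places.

16.4247

set_geometry: r = 49 mm, L = 131 mm, e = 7 mm; θ ← 0°
rotate_crank_by(-9°): θ ← 0° -9° = -9°
rotate_crank_by(+21°): θ ← -9° +21° = 12°
rotate_crank_by(+52°): θ ← 12° +52° = 64°
crank pin P = (r cos θ, r sin θ) = (21.480186, 44.040908)
h = r sin θ − e = 44.040908 − 7 = 37.040908
sin φ = h / L = 37.040908 / 131 = 0.28275502
φ = arcsin(0.28275502) = 16.424702°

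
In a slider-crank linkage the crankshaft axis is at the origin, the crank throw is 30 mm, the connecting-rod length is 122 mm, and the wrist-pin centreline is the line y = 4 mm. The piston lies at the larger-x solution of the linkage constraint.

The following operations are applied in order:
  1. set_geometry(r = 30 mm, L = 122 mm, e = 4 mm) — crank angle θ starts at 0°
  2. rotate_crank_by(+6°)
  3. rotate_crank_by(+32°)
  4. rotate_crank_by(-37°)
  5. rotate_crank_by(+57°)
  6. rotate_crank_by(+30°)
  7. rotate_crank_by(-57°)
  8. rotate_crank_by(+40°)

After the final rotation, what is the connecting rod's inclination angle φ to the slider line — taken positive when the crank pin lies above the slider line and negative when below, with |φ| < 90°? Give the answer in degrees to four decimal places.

set_geometry: r = 30 mm, L = 122 mm, e = 4 mm; θ ← 0°
rotate_crank_by(+6°): θ ← 0° +6° = 6°
rotate_crank_by(+32°): θ ← 6° +32° = 38°
rotate_crank_by(-37°): θ ← 38° -37° = 1°
rotate_crank_by(+57°): θ ← 1° +57° = 58°
rotate_crank_by(+30°): θ ← 58° +30° = 88°
rotate_crank_by(-57°): θ ← 88° -57° = 31°
rotate_crank_by(+40°): θ ← 31° +40° = 71°
crank pin P = (r cos θ, r sin θ) = (9.767045, 28.365557)
h = r sin θ − e = 28.365557 − 4 = 24.365557
sin φ = h / L = 24.365557 / 122 = 0.19971768
φ = arcsin(0.19971768) = 11.520450°

11.5205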